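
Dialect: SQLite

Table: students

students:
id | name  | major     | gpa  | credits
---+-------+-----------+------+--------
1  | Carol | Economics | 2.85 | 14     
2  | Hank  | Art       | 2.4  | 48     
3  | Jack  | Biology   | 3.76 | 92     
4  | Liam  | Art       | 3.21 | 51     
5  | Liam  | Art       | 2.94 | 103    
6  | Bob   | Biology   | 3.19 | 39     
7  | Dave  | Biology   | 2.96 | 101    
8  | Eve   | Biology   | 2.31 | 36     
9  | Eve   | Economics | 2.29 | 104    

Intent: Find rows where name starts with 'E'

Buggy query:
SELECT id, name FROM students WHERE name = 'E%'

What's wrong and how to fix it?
Bug: '=' compares the literal string including the % character; pattern matching needs LIKE

Fix: Use LIKE for wildcard pattern matching

Corrected query:
SELECT id, name FROM students WHERE name LIKE 'E%'

Result:
id | name
---+-----
8  | Eve 
9  | Eve 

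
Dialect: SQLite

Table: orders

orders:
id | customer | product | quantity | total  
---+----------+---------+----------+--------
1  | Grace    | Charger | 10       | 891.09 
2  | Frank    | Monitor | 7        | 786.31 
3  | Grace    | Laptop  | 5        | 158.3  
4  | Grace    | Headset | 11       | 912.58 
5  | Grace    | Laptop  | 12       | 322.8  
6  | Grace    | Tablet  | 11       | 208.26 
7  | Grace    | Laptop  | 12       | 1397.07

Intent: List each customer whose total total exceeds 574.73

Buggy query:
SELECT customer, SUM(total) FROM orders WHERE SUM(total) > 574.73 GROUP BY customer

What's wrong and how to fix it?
Bug: WHERE runs before GROUP BY, so aggregates aren't available there

Fix: Use HAVING (which filters groups after aggregation) instead of WHERE

Corrected query:
SELECT customer, SUM(total) FROM orders GROUP BY customer HAVING SUM(total) > 574.73

Result:
customer | SUM(total)
---------+-----------
Frank    | 786.31    
Grace    | 3890.1    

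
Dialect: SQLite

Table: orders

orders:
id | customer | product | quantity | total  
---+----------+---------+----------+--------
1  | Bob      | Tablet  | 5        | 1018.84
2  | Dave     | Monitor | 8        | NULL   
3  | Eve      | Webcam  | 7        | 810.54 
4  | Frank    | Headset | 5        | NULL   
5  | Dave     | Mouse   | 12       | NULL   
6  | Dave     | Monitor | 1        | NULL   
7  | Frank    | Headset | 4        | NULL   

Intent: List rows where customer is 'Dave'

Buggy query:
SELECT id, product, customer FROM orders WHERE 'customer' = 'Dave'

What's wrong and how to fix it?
Bug: 'customer' in single quotes is a string literal, not the column; the comparison is literal-vs-literal and never true

Fix: Remove the quotes around the column name (or use double quotes for an identifier)

Corrected query:
SELECT id, product, customer FROM orders WHERE customer = 'Dave'

Result:
id | product | customer
---+---------+---------
2  | Monitor | Dave    
5  | Mouse   | Dave    
6  | Monitor | Dave    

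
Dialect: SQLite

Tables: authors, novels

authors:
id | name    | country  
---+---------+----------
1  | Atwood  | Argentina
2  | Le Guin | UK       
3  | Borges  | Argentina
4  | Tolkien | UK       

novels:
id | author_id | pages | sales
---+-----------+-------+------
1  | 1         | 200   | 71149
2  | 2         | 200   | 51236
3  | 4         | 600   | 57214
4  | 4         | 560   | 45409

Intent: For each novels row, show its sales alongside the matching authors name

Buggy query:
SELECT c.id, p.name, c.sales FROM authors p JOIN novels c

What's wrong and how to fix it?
Bug: Missing join condition: each novels row is matched to all authors rows instead of just its own

Fix: Add ON c.author_id = p.id to the JOIN

Corrected query:
SELECT c.id, p.name, c.sales FROM authors p JOIN novels c ON c.author_id = p.id

Result:
id | name    | sales
---+---------+------
1  | Atwood  | 71149
2  | Le Guin | 51236
3  | Tolkien | 57214
4  | Tolkien | 45409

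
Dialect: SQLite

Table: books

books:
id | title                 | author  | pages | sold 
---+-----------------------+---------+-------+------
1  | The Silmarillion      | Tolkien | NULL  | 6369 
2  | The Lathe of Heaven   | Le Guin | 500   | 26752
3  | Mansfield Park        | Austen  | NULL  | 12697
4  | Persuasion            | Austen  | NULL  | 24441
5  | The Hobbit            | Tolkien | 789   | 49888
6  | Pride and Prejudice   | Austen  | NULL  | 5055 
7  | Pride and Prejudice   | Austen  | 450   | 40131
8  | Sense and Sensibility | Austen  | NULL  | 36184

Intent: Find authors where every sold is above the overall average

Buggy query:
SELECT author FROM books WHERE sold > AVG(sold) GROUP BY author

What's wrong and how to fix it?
Bug: WHERE evaluates per row before aggregation, so AVG() is unavailable

Fix: Compute the overall average in a scalar subquery and compare each group's MIN against it in HAVING

Corrected query:
SELECT author FROM books GROUP BY author HAVING MIN(sold) > (SELECT AVG(sold) FROM books)

Result:
author 
-------
Le Guin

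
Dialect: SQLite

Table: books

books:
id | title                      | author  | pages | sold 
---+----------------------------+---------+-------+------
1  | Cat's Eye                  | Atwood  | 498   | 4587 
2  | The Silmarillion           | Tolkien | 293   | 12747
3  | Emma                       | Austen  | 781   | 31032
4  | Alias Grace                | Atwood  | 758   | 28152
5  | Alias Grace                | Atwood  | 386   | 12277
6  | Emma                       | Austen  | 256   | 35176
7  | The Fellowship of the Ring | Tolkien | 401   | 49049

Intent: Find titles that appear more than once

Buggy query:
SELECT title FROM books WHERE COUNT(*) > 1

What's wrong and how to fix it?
Bug: WHERE can't reference COUNT(*); aggregates are computed after WHERE

Fix: Group first, then use HAVING for the count condition

Corrected query:
SELECT title FROM books GROUP BY title HAVING COUNT(*) > 1

Result:
title      
-----------
Alias Grace
Emma       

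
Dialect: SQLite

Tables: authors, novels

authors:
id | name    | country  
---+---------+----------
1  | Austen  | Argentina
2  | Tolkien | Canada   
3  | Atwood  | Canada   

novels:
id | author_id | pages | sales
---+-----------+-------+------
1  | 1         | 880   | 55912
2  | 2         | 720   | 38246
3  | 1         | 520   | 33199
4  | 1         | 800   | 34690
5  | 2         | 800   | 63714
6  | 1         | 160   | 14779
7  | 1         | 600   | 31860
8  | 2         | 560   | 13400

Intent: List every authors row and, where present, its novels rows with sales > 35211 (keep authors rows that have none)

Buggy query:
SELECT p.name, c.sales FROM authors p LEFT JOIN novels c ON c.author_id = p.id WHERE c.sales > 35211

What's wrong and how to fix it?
Bug: A WHERE condition on the right-hand table after LEFT JOIN drops unmatched parents

Fix: Move the right-table condition into the ON clause so unmatched parents are kept

Corrected query:
SELECT p.name, c.sales FROM authors p LEFT JOIN novels c ON c.author_id = p.id AND c.sales > 35211

Result:
name    | sales
--------+------
Austen  | 55912
Tolkien | 38246
Tolkien | 63714
Atwood  | NULL 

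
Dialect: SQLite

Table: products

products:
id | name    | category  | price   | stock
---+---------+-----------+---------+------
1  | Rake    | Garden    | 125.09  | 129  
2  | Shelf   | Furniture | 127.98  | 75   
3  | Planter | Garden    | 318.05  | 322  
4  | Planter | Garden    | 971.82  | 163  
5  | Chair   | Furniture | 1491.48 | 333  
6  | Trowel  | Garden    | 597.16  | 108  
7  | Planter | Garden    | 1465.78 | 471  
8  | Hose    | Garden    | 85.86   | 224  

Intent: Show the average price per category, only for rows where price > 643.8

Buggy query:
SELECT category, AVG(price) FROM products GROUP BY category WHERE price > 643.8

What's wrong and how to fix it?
Bug: Row-level WHERE must come before GROUP BY in the clause order

Fix: Place WHERE between FROM and GROUP BY

Corrected query:
SELECT category, AVG(price) FROM products WHERE price > 643.8 GROUP BY category

Result:
category  | AVG(price)
----------+-----------
Furniture | 1491.48   
Garden    | 1218.8    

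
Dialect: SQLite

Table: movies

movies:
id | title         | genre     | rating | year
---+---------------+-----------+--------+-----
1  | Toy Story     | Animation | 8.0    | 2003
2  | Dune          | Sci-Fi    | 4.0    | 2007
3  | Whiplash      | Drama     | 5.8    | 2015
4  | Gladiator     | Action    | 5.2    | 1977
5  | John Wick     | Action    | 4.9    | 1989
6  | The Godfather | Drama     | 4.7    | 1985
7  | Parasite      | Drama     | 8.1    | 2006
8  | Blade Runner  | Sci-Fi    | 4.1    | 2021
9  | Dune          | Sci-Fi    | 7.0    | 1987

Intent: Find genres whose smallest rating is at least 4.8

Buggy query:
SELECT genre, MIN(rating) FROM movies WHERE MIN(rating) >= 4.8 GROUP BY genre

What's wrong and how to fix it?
Bug: MIN() in WHERE is a misuse of aggregate

Fix: Use HAVING for the per-group MIN condition

Corrected query:
SELECT genre, MIN(rating) FROM movies GROUP BY genre HAVING MIN(rating) >= 4.8

Result:
genre     | MIN(rating)
----------+------------
Action    | 4.9        
Animation | 8          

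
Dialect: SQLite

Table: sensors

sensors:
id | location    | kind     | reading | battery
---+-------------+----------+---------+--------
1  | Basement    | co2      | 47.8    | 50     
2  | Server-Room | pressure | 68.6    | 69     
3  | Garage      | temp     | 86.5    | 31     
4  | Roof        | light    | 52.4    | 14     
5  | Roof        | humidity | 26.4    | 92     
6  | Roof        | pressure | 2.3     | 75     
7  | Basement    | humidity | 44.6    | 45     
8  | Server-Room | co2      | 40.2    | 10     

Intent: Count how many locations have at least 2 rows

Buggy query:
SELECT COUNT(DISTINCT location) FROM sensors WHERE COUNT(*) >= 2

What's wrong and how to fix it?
Bug: COUNT(*) cannot appear in WHERE; the per-group count doesn't exist yet

Fix: Group first with HAVING COUNT(*) >= 2, then COUNT the resulting groups

Corrected query:
SELECT COUNT(*) FROM (SELECT location FROM sensors GROUP BY location HAVING COUNT(*) >= 2)

Result:
COUNT(*)
--------
3       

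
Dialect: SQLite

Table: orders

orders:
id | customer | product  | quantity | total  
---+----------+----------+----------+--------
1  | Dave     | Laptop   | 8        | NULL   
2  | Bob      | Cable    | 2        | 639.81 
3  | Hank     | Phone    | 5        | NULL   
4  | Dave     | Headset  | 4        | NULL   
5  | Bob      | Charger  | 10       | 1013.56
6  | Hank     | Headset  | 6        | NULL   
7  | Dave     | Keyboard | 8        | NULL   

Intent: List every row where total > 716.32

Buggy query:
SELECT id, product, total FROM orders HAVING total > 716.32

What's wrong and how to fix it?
Bug: This is a non-aggregate query (no GROUP BY, no aggregates), so in SQLite the HAVING clause is invalid here; a row-level condition belongs in WHERE

Fix: Replace HAVING with WHERE since the condition applies to individual rows

Corrected query:
SELECT id, product, total FROM orders WHERE total > 716.32

Result:
id | product | total  
---+---------+--------
5  | Charger | 1013.56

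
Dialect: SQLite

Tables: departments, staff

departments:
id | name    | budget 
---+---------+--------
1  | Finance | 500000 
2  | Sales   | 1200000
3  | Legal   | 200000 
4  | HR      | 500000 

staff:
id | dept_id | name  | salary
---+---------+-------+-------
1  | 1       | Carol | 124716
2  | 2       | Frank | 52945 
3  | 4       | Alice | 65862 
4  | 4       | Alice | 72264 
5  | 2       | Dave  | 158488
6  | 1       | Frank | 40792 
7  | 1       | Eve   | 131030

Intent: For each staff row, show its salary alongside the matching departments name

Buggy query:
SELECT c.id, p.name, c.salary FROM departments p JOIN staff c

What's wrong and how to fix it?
Bug: Missing join condition: each staff row is matched to all departments rows instead of just its own

Fix: Add ON c.dept_id = p.id to the JOIN

Corrected query:
SELECT c.id, p.name, c.salary FROM departments p JOIN staff c ON c.dept_id = p.id

Result:
id | name    | salary
---+---------+-------
1  | Finance | 124716
2  | Sales   | 52945 
3  | HR      | 65862 
4  | HR      | 72264 
5  | Sales   | 158488
6  | Finance | 40792 
7  | Finance | 131030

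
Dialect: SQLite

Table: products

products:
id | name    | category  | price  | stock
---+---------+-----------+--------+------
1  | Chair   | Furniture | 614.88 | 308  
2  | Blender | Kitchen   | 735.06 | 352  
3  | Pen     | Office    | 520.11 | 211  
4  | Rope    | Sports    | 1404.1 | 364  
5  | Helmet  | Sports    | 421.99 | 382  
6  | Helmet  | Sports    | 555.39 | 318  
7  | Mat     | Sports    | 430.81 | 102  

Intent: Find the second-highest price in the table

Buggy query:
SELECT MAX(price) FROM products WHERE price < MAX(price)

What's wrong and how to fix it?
Bug: The inner MAX is an aggregate inside WHERE, which is not allowed

Fix: Compute the overall MAX in a subquery, then take MAX of rows below it

Corrected query:
SELECT MAX(price) FROM products WHERE price < (SELECT MAX(price) FROM products)

Result:
MAX(price)
----------
735.06    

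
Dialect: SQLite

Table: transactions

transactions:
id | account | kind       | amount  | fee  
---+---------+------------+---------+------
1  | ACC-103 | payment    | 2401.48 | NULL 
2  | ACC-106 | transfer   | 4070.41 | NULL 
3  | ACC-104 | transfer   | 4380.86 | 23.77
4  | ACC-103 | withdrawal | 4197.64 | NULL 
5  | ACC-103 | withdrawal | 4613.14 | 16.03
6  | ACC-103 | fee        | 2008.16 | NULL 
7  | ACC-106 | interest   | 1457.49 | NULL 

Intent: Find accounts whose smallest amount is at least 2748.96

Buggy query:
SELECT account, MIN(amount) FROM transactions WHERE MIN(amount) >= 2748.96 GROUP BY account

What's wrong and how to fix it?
Bug: MIN() in WHERE is a misuse of aggregate

Fix: Use HAVING for the per-group MIN condition

Corrected query:
SELECT account, MIN(amount) FROM transactions GROUP BY account HAVING MIN(amount) >= 2748.96

Result:
account | MIN(amount)
--------+------------
ACC-104 | 4380.86    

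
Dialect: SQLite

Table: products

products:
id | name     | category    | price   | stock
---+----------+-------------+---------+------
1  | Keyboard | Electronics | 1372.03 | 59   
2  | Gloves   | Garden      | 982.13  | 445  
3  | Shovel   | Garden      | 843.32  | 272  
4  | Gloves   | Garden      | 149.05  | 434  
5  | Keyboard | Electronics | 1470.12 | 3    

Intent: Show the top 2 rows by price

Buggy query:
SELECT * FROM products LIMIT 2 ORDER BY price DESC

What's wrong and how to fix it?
Bug: ORDER BY cannot follow LIMIT; LIMIT is the final clause

Fix: Sort with ORDER BY, then apply LIMIT

Corrected query:
SELECT * FROM products ORDER BY price DESC LIMIT 2

Result:
id | name     | category    | price   | stock
---+----------+-------------+---------+------
5  | Keyboard | Electronics | 1470.12 | 3    
1  | Keyboard | Electronics | 1372.03 | 59   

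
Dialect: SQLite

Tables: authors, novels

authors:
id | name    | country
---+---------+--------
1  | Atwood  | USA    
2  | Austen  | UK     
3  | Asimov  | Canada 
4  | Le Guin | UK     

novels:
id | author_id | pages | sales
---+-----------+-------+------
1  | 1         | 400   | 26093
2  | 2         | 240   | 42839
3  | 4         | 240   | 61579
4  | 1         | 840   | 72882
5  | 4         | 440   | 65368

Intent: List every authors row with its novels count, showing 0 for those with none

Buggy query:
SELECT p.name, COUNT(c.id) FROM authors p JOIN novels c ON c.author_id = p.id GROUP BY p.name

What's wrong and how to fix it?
Bug: An inner join excludes parents with zero children

Fix: Switch to LEFT JOIN to retain unmatched parent rows

Corrected query:
SELECT p.name, COUNT(c.id) FROM authors p LEFT JOIN novels c ON c.author_id = p.id GROUP BY p.name

Result:
name    | COUNT(c.id)
--------+------------
Asimov  | 0          
Atwood  | 2          
Austen  | 1          
Le Guin | 2          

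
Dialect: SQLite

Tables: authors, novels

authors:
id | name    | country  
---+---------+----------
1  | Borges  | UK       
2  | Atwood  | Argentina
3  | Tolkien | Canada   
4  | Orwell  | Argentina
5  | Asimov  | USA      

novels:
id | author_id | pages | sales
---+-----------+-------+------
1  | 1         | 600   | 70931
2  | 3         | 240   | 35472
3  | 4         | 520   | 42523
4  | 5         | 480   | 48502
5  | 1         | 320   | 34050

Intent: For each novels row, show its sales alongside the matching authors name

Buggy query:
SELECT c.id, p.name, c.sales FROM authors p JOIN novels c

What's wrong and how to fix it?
Bug: JOIN with no ON clause produces a cartesian product; every novels row pairs with every authors row

Fix: Add ON c.author_id = p.id to the JOIN

Corrected query:
SELECT c.id, p.name, c.sales FROM authors p JOIN novels c ON c.author_id = p.id

Result:
id | name    | sales
---+---------+------
1  | Borges  | 70931
2  | Tolkien | 35472
3  | Orwell  | 42523
4  | Asimov  | 48502
5  | Borges  | 34050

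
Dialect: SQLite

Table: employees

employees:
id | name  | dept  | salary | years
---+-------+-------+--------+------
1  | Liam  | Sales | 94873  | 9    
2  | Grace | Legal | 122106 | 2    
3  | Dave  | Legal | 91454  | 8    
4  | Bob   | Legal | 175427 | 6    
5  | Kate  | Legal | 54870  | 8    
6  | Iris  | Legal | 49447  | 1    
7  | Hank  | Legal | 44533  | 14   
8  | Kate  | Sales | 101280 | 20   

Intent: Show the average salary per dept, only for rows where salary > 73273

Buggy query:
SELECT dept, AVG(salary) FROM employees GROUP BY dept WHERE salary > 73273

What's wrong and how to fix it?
Bug: WHERE cannot follow GROUP BY

Fix: Move the WHERE clause before GROUP BY

Corrected query:
SELECT dept, AVG(salary) FROM employees WHERE salary > 73273 GROUP BY dept

Result:
dept  | AVG(salary)  
------+--------------
Legal | 129662.333333
Sales | 98076.5      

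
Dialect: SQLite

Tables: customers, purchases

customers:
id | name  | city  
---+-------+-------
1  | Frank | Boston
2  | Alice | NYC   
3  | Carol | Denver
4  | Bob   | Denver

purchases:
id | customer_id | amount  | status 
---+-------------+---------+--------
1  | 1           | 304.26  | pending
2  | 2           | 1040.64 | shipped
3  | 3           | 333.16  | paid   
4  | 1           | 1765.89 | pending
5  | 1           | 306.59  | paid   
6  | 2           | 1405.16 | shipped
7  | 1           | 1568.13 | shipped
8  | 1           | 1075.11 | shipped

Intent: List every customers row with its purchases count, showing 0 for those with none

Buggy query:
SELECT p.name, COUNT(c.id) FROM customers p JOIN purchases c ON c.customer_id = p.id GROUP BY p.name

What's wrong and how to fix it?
Bug: INNER JOIN drops customers rows that have no matching purchases rows

Fix: Use LEFT JOIN so parents without children still appear (COUNT(c.id) gives 0)

Corrected query:
SELECT p.name, COUNT(c.id) FROM customers p LEFT JOIN purchases c ON c.customer_id = p.id GROUP BY p.name

Result:
name  | COUNT(c.id)
------+------------
Alice | 2          
Bob   | 0          
Carol | 1          
Frank | 5          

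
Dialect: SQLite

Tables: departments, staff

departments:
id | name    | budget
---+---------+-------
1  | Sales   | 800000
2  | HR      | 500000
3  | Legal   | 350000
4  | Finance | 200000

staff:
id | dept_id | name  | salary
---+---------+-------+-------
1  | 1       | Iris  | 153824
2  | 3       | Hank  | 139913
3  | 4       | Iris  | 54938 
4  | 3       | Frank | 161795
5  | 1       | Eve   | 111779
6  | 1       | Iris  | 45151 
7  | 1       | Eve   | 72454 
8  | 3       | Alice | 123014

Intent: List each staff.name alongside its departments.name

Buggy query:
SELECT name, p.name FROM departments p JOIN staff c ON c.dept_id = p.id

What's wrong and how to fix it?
Bug: Both tables have a 'name' column; the unqualified reference is ambiguous

Fix: Prefix ambiguous columns with the table alias

Corrected query:
SELECT c.name, p.name FROM departments p JOIN staff c ON c.dept_id = p.id

Result:
name  | name   
------+--------
Iris  | Sales  
Hank  | Legal  
Iris  | Finance
Frank | Legal  
Eve   | Sales  
Iris  | Sales  
Eve   | Sales  
Alice | Legal  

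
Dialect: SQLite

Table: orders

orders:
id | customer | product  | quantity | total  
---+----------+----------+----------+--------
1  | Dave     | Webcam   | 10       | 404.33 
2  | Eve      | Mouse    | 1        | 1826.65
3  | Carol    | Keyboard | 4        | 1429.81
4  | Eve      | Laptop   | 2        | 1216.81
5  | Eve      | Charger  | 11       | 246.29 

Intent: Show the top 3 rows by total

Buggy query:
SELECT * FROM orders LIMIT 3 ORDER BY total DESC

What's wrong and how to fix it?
Bug: ORDER BY cannot follow LIMIT; LIMIT is the final clause

Fix: Sort with ORDER BY, then apply LIMIT

Corrected query:
SELECT * FROM orders ORDER BY total DESC LIMIT 3

Result:
id | customer | product  | quantity | total  
---+----------+----------+----------+--------
2  | Eve      | Mouse    | 1        | 1826.65
3  | Carol    | Keyboard | 4        | 1429.81
4  | Eve      | Laptop   | 2        | 1216.81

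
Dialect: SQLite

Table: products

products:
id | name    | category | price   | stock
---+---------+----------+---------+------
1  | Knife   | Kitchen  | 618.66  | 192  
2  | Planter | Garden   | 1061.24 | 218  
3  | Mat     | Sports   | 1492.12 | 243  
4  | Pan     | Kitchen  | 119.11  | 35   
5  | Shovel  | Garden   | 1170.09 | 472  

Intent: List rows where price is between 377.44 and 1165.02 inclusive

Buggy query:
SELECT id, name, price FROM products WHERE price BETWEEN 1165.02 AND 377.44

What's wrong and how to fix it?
Bug: BETWEEN expects the lower bound first; with 1165.02 AND 377.44 the range is empty

Fix: Swap the bounds so the smaller value comes first

Corrected query:
SELECT id, name, price FROM products WHERE price BETWEEN 377.44 AND 1165.02

Result:
id | name    | price  
---+---------+--------
1  | Knife   | 618.66 
2  | Planter | 1061.24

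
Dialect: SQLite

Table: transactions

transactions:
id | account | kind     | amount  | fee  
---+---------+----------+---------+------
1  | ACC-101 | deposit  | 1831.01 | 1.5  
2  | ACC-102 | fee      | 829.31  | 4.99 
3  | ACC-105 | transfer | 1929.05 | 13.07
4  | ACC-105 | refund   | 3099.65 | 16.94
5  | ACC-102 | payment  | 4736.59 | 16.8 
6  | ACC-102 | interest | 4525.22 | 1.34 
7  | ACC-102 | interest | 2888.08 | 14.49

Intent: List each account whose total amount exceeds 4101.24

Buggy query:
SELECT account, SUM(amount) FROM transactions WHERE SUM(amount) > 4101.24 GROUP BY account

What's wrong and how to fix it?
Bug: Aggregate functions cannot appear in a WHERE clause

Fix: Use HAVING (which filters groups after aggregation) instead of WHERE

Corrected query:
SELECT account, SUM(amount) FROM transactions GROUP BY account HAVING SUM(amount) > 4101.24

Result:
account | SUM(amount)
--------+------------
ACC-102 | 12979.2    
ACC-105 | 5028.7     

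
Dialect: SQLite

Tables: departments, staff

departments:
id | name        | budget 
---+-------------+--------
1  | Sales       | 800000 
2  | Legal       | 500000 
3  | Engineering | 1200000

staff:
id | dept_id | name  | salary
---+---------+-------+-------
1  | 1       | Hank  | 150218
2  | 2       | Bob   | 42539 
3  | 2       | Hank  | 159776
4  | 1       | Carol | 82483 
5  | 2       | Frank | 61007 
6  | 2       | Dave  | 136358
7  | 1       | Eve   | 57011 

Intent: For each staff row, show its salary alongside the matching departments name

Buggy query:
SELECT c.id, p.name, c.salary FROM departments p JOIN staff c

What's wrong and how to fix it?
Bug: JOIN with no ON clause produces a cartesian product; every staff row pairs with every departments row

Fix: Specify the join condition linking the foreign key to the parent id

Corrected query:
SELECT c.id, p.name, c.salary FROM departments p JOIN staff c ON c.dept_id = p.id

Result:
id | name  | salary
---+-------+-------
1  | Sales | 150218
2  | Legal | 42539 
3  | Legal | 159776
4  | Sales | 82483 
5  | Legal | 61007 
6  | Legal | 136358
7  | Sales | 57011 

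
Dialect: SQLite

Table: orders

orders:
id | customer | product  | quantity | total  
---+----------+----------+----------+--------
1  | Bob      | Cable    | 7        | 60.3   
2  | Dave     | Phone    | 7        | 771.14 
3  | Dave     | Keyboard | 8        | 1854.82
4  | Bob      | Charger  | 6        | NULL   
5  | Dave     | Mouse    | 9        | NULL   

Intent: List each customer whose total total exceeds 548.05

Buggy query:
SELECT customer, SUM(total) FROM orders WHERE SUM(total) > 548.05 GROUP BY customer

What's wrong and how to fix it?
Bug: WHERE runs before GROUP BY, so aggregates aren't available there

Fix: Move the aggregate condition to a HAVING clause

Corrected query:
SELECT customer, SUM(total) FROM orders GROUP BY customer HAVING SUM(total) > 548.05

Result:
customer | SUM(total)
---------+-----------
Dave     | 2625.96   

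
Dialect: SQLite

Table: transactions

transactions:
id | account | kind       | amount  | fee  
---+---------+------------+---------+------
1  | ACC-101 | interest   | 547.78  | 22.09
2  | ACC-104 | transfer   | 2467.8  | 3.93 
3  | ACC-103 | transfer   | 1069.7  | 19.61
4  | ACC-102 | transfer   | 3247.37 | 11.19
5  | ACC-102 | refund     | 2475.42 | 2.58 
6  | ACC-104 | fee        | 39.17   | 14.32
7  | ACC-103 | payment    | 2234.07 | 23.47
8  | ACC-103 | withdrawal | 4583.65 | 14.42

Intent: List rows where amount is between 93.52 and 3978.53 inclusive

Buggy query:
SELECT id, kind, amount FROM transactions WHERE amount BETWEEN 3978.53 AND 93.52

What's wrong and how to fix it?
Bug: BETWEEN expects the lower bound first; with 3978.53 AND 93.52 the range is empty

Fix: Swap the bounds so the smaller value comes first

Corrected query:
SELECT id, kind, amount FROM transactions WHERE amount BETWEEN 93.52 AND 3978.53

Result:
id | kind     | amount 
---+----------+--------
1  | interest | 547.78 
2  | transfer | 2467.8 
3  | transfer | 1069.7 
4  | transfer | 3247.37
5  | refund   | 2475.42
7  | payment  | 2234.07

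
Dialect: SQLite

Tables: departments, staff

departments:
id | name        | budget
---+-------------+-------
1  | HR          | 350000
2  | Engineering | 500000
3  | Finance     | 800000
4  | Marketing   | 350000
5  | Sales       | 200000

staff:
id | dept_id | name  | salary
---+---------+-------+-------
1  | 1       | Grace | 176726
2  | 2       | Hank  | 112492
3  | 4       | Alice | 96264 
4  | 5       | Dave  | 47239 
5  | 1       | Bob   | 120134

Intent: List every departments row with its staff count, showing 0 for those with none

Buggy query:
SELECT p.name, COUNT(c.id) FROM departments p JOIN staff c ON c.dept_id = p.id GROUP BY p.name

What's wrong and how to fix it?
Bug: An inner join excludes parents with zero children

Fix: Switch to LEFT JOIN to retain unmatched parent rows

Corrected query:
SELECT p.name, COUNT(c.id) FROM departments p LEFT JOIN staff c ON c.dept_id = p.id GROUP BY p.name

Result:
name        | COUNT(c.id)
------------+------------
Engineering | 1          
Finance     | 0          
HR          | 2          
Marketing   | 1          
Sales       | 1          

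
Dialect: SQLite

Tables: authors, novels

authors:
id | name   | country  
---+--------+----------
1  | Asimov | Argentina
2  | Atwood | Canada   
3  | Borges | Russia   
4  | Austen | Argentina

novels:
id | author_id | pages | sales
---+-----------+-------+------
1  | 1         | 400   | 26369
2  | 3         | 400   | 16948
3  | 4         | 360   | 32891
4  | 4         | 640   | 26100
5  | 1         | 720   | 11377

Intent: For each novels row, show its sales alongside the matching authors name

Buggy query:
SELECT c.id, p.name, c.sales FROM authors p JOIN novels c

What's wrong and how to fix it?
Bug: JOIN with no ON clause produces a cartesian product; every novels row pairs with every authors row

Fix: Specify the join condition linking the foreign key to the parent id

Corrected query:
SELECT c.id, p.name, c.sales FROM authors p JOIN novels c ON c.author_id = p.id

Result:
id | name   | sales
---+--------+------
1  | Asimov | 26369
2  | Borges | 16948
3  | Austen | 32891
4  | Austen | 26100
5  | Asimov | 11377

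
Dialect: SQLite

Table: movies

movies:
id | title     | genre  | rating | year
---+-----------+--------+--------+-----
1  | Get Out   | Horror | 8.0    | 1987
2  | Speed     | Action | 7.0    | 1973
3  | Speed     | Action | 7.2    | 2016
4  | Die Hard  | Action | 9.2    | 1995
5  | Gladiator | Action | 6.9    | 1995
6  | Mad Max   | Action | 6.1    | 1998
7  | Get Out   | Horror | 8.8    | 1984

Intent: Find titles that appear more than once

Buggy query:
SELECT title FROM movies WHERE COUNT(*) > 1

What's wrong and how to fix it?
Bug: COUNT(*) is an aggregate and cannot be used in WHERE

Fix: GROUP BY title, then filter groups with HAVING COUNT(*) > 1

Corrected query:
SELECT title FROM movies GROUP BY title HAVING COUNT(*) > 1

Result:
title  
-------
Get Out
Speed  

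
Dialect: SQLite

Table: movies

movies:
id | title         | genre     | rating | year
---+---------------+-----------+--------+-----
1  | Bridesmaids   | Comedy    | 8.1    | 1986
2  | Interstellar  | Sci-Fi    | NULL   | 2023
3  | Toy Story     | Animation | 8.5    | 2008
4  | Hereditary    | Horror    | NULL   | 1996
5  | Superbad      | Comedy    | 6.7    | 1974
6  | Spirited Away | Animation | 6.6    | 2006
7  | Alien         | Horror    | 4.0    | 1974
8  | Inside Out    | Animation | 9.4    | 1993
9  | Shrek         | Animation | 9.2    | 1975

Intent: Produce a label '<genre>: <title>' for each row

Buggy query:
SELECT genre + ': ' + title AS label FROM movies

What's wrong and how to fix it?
Bug: SQLite uses || for string concatenation; + coerces text to numbers (yielding 0)

Fix: Replace + with || to concatenate text

Corrected query:
SELECT genre || ': ' || title AS label FROM movies

Result:
label                   
------------------------
Comedy: Bridesmaids     
Sci-Fi: Interstellar    
Animation: Toy Story    
Horror: Hereditary      
Comedy: Superbad        
Animation: Spirited Away
Horror: Alien           
Animation: Inside Out   
Animation: Shrek        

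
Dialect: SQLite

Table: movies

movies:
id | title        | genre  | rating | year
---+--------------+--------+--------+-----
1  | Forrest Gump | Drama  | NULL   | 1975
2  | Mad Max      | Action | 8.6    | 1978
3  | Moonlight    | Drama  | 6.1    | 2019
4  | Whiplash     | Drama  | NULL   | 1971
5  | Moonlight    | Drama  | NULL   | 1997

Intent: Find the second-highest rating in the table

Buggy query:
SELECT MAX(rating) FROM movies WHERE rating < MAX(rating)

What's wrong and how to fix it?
Bug: MAX(rating) on the right of the comparison is an aggregate-in-WHERE error

Fix: Compute the overall MAX in a subquery, then take MAX of rows below it

Corrected query:
SELECT MAX(rating) FROM movies WHERE rating < (SELECT MAX(rating) FROM movies)

Result:
MAX(rating)
-----------
6.1        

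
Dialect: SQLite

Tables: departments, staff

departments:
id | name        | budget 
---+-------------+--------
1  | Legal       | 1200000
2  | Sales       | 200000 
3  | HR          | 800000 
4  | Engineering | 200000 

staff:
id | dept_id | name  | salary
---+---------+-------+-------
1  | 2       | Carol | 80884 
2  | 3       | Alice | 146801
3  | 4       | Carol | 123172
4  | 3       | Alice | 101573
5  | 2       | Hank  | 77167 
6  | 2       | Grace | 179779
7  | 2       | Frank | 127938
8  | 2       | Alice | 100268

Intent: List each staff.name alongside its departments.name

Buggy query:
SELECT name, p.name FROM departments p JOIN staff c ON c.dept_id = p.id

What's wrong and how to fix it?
Bug: 'name' exists in both joined tables, so the database can't tell which one is meant

Fix: Prefix ambiguous columns with the table alias

Corrected query:
SELECT c.name, p.name FROM departments p JOIN staff c ON c.dept_id = p.id

Result:
name  | name       
------+------------
Carol | Sales      
Alice | HR         
Carol | Engineering
Alice | HR         
Hank  | Sales      
Grace | Sales      
Frank | Sales      
Alice | Sales      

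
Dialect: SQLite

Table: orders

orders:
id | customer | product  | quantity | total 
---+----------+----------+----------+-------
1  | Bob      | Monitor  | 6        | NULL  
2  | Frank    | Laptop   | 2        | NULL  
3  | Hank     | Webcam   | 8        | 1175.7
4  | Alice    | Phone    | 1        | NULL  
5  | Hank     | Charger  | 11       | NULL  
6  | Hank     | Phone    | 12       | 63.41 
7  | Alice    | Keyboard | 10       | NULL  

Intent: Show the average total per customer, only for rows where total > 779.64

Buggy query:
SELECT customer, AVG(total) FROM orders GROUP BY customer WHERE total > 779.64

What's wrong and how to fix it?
Bug: Row-level WHERE must come before GROUP BY in the clause order

Fix: Place WHERE between FROM and GROUP BY

Corrected query:
SELECT customer, AVG(total) FROM orders WHERE total > 779.64 GROUP BY customer

Result:
customer | AVG(total)
---------+-----------
Hank     | 1175.7    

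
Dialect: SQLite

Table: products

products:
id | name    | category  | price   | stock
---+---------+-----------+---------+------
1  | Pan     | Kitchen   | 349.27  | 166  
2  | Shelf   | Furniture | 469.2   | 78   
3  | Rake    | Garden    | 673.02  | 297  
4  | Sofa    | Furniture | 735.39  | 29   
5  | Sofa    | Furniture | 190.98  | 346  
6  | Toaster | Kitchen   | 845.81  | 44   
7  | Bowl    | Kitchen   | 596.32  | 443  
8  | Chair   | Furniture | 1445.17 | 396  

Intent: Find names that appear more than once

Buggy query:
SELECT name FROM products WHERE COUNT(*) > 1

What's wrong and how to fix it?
Bug: COUNT(*) is an aggregate and cannot be used in WHERE

Fix: GROUP BY name, then filter groups with HAVING COUNT(*) > 1

Corrected query:
SELECT name FROM products GROUP BY name HAVING COUNT(*) > 1

Result:
name
----
Sofa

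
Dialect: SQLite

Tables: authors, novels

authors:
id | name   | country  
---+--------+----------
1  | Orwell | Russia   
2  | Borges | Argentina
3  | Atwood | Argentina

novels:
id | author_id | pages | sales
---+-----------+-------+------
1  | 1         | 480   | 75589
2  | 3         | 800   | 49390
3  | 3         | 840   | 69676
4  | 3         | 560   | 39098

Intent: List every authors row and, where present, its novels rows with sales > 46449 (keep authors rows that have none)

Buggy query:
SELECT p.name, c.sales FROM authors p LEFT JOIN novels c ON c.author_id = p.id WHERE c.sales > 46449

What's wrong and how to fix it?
Bug: Filtering c.sales in WHERE discards the NULL rows produced by LEFT JOIN, turning it into an inner join

Fix: Put 'c.sales > 46449' in the JOIN's ON clause instead of WHERE

Corrected query:
SELECT p.name, c.sales FROM authors p LEFT JOIN novels c ON c.author_id = p.id AND c.sales > 46449

Result:
name   | sales
-------+------
Orwell | 75589
Borges | NULL 
Atwood | 49390
Atwood | 69676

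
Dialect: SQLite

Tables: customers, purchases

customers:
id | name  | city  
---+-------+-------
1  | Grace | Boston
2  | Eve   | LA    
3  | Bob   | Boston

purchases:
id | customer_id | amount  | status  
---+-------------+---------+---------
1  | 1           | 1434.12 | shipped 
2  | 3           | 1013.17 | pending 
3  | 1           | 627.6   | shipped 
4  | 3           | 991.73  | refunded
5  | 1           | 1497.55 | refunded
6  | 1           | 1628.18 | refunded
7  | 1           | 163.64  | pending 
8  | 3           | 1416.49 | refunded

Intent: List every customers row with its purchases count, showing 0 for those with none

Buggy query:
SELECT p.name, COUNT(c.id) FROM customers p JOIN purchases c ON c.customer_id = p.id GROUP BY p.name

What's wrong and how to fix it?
Bug: An inner join excludes parents with zero children

Fix: Switch to LEFT JOIN to retain unmatched parent rows

Corrected query:
SELECT p.name, COUNT(c.id) FROM customers p LEFT JOIN purchases c ON c.customer_id = p.id GROUP BY p.name

Result:
name  | COUNT(c.id)
------+------------
Bob   | 3          
Eve   | 0          
Grace | 5          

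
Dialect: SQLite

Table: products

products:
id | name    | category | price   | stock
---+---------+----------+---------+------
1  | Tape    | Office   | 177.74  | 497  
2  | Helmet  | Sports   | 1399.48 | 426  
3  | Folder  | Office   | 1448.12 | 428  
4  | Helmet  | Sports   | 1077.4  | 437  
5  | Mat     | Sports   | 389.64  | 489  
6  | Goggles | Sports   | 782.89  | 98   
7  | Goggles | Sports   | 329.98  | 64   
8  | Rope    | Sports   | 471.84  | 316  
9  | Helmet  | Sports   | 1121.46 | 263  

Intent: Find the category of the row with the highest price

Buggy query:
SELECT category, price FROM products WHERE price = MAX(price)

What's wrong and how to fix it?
Bug: WHERE is evaluated per row; an aggregate over the whole table isn't defined there

Fix: Wrap MAX in a scalar subquery so WHERE compares against a single value

Corrected query:
SELECT category, price FROM products WHERE price = (SELECT MAX(price) FROM products)

Result:
category | price  
---------+--------
Office   | 1448.12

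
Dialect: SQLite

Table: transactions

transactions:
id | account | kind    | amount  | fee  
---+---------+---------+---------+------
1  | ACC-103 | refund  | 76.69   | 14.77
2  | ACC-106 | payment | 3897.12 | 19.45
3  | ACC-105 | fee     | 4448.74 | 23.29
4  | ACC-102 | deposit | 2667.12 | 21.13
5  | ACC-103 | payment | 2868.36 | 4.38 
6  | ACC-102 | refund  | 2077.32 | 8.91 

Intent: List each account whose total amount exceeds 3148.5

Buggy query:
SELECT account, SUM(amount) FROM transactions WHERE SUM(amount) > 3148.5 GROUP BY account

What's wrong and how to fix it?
Bug: SUM(amount) is an aggregate, but WHERE filters rows before aggregation

Fix: Move the aggregate condition to a HAVING clause

Corrected query:
SELECT account, SUM(amount) FROM transactions GROUP BY account HAVING SUM(amount) > 3148.5

Result:
account | SUM(amount)
--------+------------
ACC-102 | 4744.44    
ACC-105 | 4448.74    
ACC-106 | 3897.12    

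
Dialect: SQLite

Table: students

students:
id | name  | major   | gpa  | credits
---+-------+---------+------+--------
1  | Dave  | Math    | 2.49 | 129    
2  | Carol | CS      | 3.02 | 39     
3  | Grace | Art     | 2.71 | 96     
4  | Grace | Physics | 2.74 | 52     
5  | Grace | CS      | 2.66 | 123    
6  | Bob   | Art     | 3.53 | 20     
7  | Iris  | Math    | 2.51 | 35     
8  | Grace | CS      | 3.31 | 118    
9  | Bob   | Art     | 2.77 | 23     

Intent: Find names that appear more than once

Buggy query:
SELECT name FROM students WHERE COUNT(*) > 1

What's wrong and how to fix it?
Bug: COUNT(*) is an aggregate and cannot be used in WHERE

Fix: GROUP BY name, then filter groups with HAVING COUNT(*) > 1

Corrected query:
SELECT name FROM students GROUP BY name HAVING COUNT(*) > 1

Result:
name 
-----
Bob  
Grace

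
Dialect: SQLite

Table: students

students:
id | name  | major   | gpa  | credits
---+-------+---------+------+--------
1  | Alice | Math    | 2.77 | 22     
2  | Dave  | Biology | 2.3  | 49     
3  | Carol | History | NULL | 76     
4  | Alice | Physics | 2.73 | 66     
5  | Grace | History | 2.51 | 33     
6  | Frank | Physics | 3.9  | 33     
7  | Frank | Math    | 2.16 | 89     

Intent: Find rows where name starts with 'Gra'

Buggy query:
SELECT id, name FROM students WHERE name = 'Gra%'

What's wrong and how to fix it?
Bug: Wildcards only work with LIKE; '=' treats '%' as a literal character

Fix: Replace '=' with LIKE so 'Gra%' is treated as a pattern

Corrected query:
SELECT id, name FROM students WHERE name LIKE 'Gra%'

Result:
id | name 
---+------
5  | Grace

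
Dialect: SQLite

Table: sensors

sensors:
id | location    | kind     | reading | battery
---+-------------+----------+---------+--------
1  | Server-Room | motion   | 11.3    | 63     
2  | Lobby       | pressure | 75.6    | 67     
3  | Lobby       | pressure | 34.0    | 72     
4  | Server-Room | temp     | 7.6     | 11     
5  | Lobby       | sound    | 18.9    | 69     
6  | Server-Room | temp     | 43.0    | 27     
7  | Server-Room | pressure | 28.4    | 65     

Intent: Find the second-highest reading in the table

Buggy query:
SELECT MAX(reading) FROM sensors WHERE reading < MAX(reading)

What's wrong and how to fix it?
Bug: The inner MAX is an aggregate inside WHERE, which is not allowed

Fix: Put the inner MAX in a scalar subquery

Corrected query:
SELECT MAX(reading) FROM sensors WHERE reading < (SELECT MAX(reading) FROM sensors)

Result:
MAX(reading)
------------
43          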